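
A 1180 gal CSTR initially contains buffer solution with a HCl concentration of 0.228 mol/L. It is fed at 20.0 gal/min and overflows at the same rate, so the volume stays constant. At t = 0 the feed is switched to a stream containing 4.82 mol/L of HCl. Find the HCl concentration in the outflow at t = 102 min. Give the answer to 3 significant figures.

Mass balance on the solute (V constant): V dC/dt = Q(C_in − C).
So dC/dt = (C_in − C)/τ with τ = V/Q = 1180/20.0 = 59.000 min.
Solution: C(t) = C_in + (C₀ − C_in) e^(−t/τ).
C(102) = 4.82 + (0.228 − 4.82)·e^(−102/59.000) = 4.82 + (-4.5920)·0.17749 = 4.0049 mol/L.

4.00 mol/L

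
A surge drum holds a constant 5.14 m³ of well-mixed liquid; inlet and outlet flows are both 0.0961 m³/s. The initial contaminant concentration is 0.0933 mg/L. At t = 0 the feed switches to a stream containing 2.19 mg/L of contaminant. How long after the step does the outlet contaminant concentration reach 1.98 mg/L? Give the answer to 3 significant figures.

Mass balance on the solute (V constant): V dC/dt = Q(C_in − C), so τ = V/Q = 53.486 s.
C(t) = C_in + (C₀ − C_in) e^(−t/τ). Set C = 1.98 and solve for t:
e^(−t/τ) = (C − C_in)/(C₀ − C_in) = (1.98 − 2.19)/(0.0933 − 2.19) = 0.10016
t = −τ ln(…) = 53.486 × 2.3010 = 123.07 s.

123 s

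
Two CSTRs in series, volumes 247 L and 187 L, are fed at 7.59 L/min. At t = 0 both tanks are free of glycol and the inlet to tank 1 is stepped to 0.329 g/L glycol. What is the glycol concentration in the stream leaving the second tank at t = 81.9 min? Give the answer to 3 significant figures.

Time constants: τᵢ = Vᵢ/Q for each well-mixed tank.
τ₁ = 247/7.59 = 32.543 min; τ₂ = 187/7.59 = 24.638 min.
Solving the cascade with C₁(0)=C₂(0)=0 gives C₂(t) = C_in[1 − (τ₁ e^(−t/τ₁) − τ₂ e^(−t/τ₂))/(τ₁ − τ₂)].
At t = 81.9: e^(−t/τ₁) = 0.080727, e^(−t/τ₂) = 0.036002.
C₂ = 0.329·[1 − (32.543·0.080727 − 24.638·0.036002)/(7.9051)] = 0.329·0.77988 = 0.25658 g/L.

0.257 g/L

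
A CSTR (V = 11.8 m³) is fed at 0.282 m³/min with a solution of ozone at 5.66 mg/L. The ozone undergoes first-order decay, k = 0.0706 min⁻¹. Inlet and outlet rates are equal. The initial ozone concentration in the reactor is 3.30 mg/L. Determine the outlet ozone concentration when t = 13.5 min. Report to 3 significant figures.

Accumulation = in − out − consumed: V dC/dt = Q C_in − Q C − k V C.
This is linear with rate a = Q/V + k = 0.094498 min⁻¹.
C_ss = Q C_in/(Q + kV) = 1.4314 mg/L; C(t) = C_ss + (C₀ − C_ss) e^(−a t).
C(13.5) = 1.4314 + (1.8686)·e^(−0.094498·13.5) = 1.4314 + (1.8686)·0.27923 = 1.9532 mg/L.

1.95 mg/L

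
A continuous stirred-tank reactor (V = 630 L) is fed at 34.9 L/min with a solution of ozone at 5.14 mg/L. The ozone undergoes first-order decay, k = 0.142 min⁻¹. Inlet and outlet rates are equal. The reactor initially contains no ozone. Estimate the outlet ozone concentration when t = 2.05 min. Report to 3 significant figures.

0.480 mg/L

Accumulation = in − out − consumed: V dC/dt = Q C_in − Q C − k V C.
This is linear with rate a = Q/V + k = 0.19740 min⁻¹.
C_ss = Q C_in/(Q + kV) = 1.4425 mg/L; C(t) = C_ss + (C₀ − C_ss) e^(−a t).
C(2.05) = 1.4425 + (-1.4425)·e^(−0.19740·2.05) = 1.4425 + (-1.4425)·0.66720 = 0.48005 mg/L.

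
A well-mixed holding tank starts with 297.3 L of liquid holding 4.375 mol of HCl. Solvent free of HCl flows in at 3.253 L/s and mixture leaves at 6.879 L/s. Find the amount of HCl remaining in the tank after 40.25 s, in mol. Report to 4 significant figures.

1.215 mol

Let m(t) be the amount of HCl. Volume: V(t) = V₀ + (Q_in − Q_out) t = 297.3 − 3.62600 t; V(40.25) = 151.354 L.
No HCl enters, so dm/dt = −Q_out · (m/V).
Separate: dm/m = −Q_out dt/V(t) ⇒ ln(m/m₀) = −(Q_out/(Q_in−Q_out)) ln(V/V₀).
m = m₀ (V₀/V)^(Q_out/(Q_in−Q_out)) = 4.375 × (297.3/151.354)^(-1.89713) = 1.21544 mol.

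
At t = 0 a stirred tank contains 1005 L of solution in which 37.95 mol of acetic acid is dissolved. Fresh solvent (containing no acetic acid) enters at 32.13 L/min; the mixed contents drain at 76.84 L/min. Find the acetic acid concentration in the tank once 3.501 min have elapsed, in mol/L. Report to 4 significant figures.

Let m(t) be the amount of acetic acid. Volume: V(t) = V₀ + (Q_in − Q_out) t = 1005 − 44.7100 t; V(3.501) = 848.470 L.
No acetic acid enters, so dm/dt = −Q_out · (m/V).
Separate: dm/m = −Q_out dt/V(t) ⇒ ln(m/m₀) = −(Q_out/(Q_in−Q_out)) ln(V/V₀).
m = m₀ (V₀/V)^(Q_out/(Q_in−Q_out)) = 37.95 × (1005/848.470)^(-1.71863) = 28.3689 mol.
C = m/V = 28.3689/848.470 = 0.0334353 mol/L.

0.03344 mol/L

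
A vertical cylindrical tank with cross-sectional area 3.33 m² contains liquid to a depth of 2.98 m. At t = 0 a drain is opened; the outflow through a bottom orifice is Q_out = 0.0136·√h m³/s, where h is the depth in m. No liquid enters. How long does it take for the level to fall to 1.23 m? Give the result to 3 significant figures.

A dh/dt = −Q_out = −0.0136 √h.
Separate and integrate: 2(√h − √h₀) = −(0.0136/A) t.
t = 2A(√h₀ − √h)/0.0136 = 2·3.33·(√2.98 − √1.23)/0.0136
  = 6.6600 × (1.7263 − 1.1091) / 0.0136 = 302.25 s.

302 s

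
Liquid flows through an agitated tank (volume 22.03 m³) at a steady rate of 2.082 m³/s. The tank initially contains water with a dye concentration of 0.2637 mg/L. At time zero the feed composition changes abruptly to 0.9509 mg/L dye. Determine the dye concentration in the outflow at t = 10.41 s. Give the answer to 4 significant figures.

Mass balance on the solute (V constant): V dC/dt = Q(C_in − C).
So dC/dt = (C_in − C)/τ with τ = V/Q = 22.03/2.082 = 10.5812 s.
Integrating: C(t) = C_in + (C₀ − C_in) e^(−t/τ).
C(10.41) = 0.9509 + (0.2637 − 0.9509)·e^(−10.41/10.5812) = 0.9509 + (-0.687200)·0.373879 = 0.693970 mg/L.

0.6940 mg/L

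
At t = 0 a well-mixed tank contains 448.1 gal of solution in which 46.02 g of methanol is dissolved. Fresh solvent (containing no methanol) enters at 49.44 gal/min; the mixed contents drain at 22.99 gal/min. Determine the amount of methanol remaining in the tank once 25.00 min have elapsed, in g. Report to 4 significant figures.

Total volume: dV/dt = Q_in − Q_out = 26.4500 gal/min, so V(t) = 448.1 + 26.4500 t and V(25.00) = 1109.35 gal.
No methanol enters, so dm/dt = −Q_out · (m/V).
Separate: dm/m = −Q_out dt/V(t) ⇒ ln(m/m₀) = −(Q_out/(Q_in−Q_out)) ln(V/V₀).
m = m₀ (V₀/V)^(Q_out/(Q_in−Q_out)) = 46.02 × (448.1/1109.35)^(0.869187) = 20.9292 g.

20.93 g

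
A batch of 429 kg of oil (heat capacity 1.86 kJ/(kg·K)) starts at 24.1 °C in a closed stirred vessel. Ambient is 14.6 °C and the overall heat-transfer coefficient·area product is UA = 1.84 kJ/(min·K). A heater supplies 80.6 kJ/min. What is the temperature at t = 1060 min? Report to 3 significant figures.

Unsteady energy balance on the tank contents: M c_p dT/dt = −UA(T − T_amb) + Q̇.
dT/dt = (T_ss − T)/τ with T_ss = T_amb + Q̇/UA = 14.6 + 80.6/1.84 = 58.404 °C, τ = M c_p/UA = 429·1.86/1.84 = 433.66 min.
Integrating: T(t) = T_ss + (T₀ − T_ss) e^(−t/τ).
T(1060) = 58.404 + (-34.304)·0.086787 = 55.427 °C.

55.4 °C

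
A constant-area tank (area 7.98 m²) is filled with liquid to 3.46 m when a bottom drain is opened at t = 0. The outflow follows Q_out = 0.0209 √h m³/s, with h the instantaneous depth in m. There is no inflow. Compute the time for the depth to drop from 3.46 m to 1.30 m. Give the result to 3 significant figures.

Unsteady balance on liquid volume: A dh/dt = −0.0209 √h.
Separate and integrate: 2(√h − √h₀) = −(0.0209/A) t.
t = 2A(√h₀ − √h)/0.0209 = 2·7.98·(√3.46 − √1.30)/0.0209
  = 15.960 × (1.8601 − 1.1402) / 0.0209 = 549.77 s.

550 s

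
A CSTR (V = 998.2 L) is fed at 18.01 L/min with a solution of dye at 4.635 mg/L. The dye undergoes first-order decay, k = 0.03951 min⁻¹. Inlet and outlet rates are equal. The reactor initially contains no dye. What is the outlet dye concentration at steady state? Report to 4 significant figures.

V dC/dt = Q(C_in − C) − k V C.
At steady state: 0 = Q C_in − (Q + kV) C_ss, so C_ss = Q C_in/(Q + kV).
C_ss = 18.01·4.635/(18.01 + 0.03951·998.2) = 83.4763/57.4489 = 1.45305 mg/L.

1.453 mg/L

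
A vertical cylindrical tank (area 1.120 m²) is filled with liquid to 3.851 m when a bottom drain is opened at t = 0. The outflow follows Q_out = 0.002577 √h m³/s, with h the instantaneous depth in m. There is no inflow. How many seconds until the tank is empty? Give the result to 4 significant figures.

Volume balance on the tank: A dh/dt = −0.002577 √h.
This is separable: 2 d(√h)/dt = −0.002577/A, so √h = √h₀ − (0.002577/(2A)) t.
Tank is empty when √h = 0: t_empty = 2A√h₀/0.002577.
t_empty = 2·1.120·√3.851/0.002577 = 2.24000·1.96240/0.002577 = 1705.77 s.

1706 s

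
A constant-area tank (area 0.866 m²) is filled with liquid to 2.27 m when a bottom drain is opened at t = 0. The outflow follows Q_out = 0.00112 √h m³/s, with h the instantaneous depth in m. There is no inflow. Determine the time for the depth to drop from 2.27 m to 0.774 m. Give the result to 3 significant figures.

969 s

A dh/dt = −Q_out = −0.00112 √h.
∫ h^(−1/2) dh = −(0.00112/A) ∫ dt, giving 2√h = 2√h₀ − (0.00112/A) t.
t = 2A(√h₀ − √h)/0.00112 = 2·0.866·(√2.27 − √0.774)/0.00112
  = 1.7320 × (1.5067 − 0.87977) / 0.00112 = 969.42 s.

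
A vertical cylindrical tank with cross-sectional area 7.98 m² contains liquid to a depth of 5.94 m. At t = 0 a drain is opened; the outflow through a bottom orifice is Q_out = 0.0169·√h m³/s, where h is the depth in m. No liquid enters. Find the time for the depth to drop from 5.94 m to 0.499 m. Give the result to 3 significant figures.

1630 s

Unsteady balance on liquid volume: A dh/dt = −0.0169 √h.
∫ h^(−1/2) dh = −(0.0169/A) ∫ dt, giving 2√h = 2√h₀ − (0.0169/A) t.
t = 2A(√h₀ − √h)/0.0169 = 2·7.98·(√5.94 − √0.499)/0.0169
  = 15.960 × (2.4372 − 0.70640) / 0.0169 = 1634.5 s.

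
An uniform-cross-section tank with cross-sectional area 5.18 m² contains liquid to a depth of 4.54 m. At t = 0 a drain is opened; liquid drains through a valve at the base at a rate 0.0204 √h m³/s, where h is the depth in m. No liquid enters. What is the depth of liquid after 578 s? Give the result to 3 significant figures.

0.985 m

Volume balance on the tank: A dh/dt = −0.0204 √h.
∫ h^(−1/2) dh = −(0.0204/A) ∫ dt, giving 2√h = 2√h₀ − (0.0204/A) t.
√h = √4.54 − 0.0204·578/(2·5.18) = 2.1307 − 1.1381 = 0.99258.
h = 0.99258² = 0.98522 m.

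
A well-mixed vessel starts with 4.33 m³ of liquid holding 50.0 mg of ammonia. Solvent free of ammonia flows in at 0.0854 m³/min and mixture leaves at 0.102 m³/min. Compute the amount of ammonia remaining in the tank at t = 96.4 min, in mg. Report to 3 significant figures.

Total volume: dV/dt = Q_in − Q_out = -0.016600 m³/min, so V(t) = 4.33 − 0.016600 t and V(96.4) = 2.7298 m³.
No ammonia enters, so dm/dt = −Q_out · (m/V).
dm/m = −Q_out dt/(V₀ − 0.016600 t); integrating gives ln(m/m₀) = −(Q_out/(Q_in−Q_out)) ln(V/V₀).
m = m₀ (V₀/V)^(Q_out/(Q_in−Q_out)) = 50.0 × (4.33/2.7298)^(-6.1446) = 2.9364 mg.

2.94 mg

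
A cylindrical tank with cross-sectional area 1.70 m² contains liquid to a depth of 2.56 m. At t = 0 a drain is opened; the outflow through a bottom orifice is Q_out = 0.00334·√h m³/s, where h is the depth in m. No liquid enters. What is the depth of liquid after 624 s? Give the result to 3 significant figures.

0.974 m

A dh/dt = −Q_out = −0.00334 √h.
Separate and integrate: 2(√h − √h₀) = −(0.00334/A) t.
√h = √2.56 − 0.00334·624/(2·1.70) = 1.6000 − 0.61299 = 0.98701.
h = 0.98701² = 0.97419 m.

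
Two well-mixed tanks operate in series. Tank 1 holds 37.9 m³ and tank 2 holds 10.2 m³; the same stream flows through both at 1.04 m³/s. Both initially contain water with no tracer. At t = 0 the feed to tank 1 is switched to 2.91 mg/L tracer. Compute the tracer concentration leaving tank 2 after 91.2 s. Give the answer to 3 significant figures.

Species balance on tank i: dCᵢ/dt = (Cᵢ₋₁ − Cᵢ)/τᵢ with τᵢ = Vᵢ/Q.
τ₁ = 37.9/1.04 = 36.442 s; τ₂ = 10.2/1.04 = 9.8077 s.
Solving the cascade with C₁(0)=C₂(0)=0 gives C₂(t) = C_in[1 − (τ₁ e^(−t/τ₁) − τ₂ e^(−t/τ₂))/(τ₁ − τ₂)].
At t = 91.2: e^(−t/τ₁) = 0.081873, e^(−t/τ₂) = 9.1532e-05.
C₂ = 2.91·[1 − (36.442·0.081873 − 9.8077·9.1532e-05)/(26.635)] = 2.91·0.88801 = 2.5841 mg/L.

2.58 mg/L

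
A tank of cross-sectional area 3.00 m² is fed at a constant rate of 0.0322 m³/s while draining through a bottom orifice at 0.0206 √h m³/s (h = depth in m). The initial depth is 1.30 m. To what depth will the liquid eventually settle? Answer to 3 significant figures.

A dh/dt = Q_in − 0.0206 √h. Steady state requires inflow = outflow:
Q_in = 0.0206 √h_ss ⇒ √h_ss = 0.0322/0.0206 = 1.5631.
h_ss = 1.5631² = 2.4433 m. (Since h₀ = 1.30 m < h_ss, the level will rise toward this value.)

2.44 m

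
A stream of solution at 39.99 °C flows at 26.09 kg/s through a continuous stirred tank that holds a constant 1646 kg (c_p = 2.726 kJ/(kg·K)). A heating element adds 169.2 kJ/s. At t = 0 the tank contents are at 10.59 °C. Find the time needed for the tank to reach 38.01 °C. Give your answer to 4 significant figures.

Unsteady energy balance on the tank contents: M c_p dT/dt = ṁ c_p (T_in − T) + 169.2.
τ = M/ṁ = 63.0893 s; T_ss = T_in + Q̇/(ṁ c_p) = 42.3690 °C.
T(t) = T_ss + (T₀ − T_ss) e^(−t/τ). Set T = 38.01:
e^(−t/τ) = (38.01 − 42.3690)/(10.59 − 42.3690) = 0.137167
t = −63.0893 · ln(0.137167) = 125.330 s.

125.3 s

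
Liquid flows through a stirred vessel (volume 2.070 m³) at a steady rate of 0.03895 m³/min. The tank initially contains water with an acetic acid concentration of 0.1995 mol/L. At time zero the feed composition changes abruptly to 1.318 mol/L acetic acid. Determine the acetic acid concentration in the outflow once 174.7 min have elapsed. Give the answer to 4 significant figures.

1.276 mol/L

Accumulation = in − out for the solute gives V dC/dt = Q(C_in − C).
Rewrite as dC/dt + C/τ = C_in/τ, τ = V/Q = 53.1451 min.
C approaches C_in exponentially: C(t) = C_in + (C₀ − C_in) e^(−t/τ).
C(174.7) = 1.318 + (0.1995 − 1.318)·e^(−174.7/53.1451) = 1.318 + (-1.11850)·0.0373572 = 1.27622 mol/L.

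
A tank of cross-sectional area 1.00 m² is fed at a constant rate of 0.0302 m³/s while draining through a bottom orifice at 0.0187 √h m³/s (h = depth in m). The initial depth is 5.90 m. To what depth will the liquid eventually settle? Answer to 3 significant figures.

2.61 m

Level balance: A dh/dt = 0.0302 − 0.0187 √h. Setting dh/dt = 0:
Q_in = 0.0187 √h_ss ⇒ √h_ss = 0.0302/0.0187 = 1.6150.
h_ss = 1.6150² = 2.6081 m. (Since h₀ = 5.90 m > h_ss, the level will fall toward this value.)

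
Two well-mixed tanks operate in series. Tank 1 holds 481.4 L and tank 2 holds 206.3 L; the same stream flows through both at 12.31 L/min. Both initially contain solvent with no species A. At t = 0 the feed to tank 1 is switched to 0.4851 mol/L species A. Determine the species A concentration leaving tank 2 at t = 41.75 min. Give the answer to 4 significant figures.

0.2234 mol/L

Each tank obeys Vᵢ dCᵢ/dt = Q(Cᵢ₋₁ − Cᵢ), so τᵢ = Vᵢ/Q.
τ₁ = 481.4/12.31 = 39.1064 min; τ₂ = 206.3/12.31 = 16.7587 min.
Tank 1: C₁ = C_in(1 − e^(−t/τ₁)). Tank 2 (τ₁ ≠ τ₂): C₂ = C_in[1 − (τ₁ e^(−t/τ₁) − τ₂ e^(−t/τ₂))/(τ₁ − τ₂)].
At t = 41.75: e^(−t/τ₁) = 0.343833, e^(−t/τ₂) = 0.0828073.
C₂ = 0.4851·[1 − (39.1064·0.343833 − 16.7587·0.0828073)/(22.3477)] = 0.4851·0.460422 = 0.223351 mol/L.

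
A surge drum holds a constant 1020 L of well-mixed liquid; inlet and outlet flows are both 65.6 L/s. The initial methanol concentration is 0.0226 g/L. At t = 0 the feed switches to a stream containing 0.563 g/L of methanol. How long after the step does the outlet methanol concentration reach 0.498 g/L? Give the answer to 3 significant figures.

32.9 s

Species balance: V dC/dt = Q(C_in − C) ⇒ τ = V/Q = 15.549 s.
C(t) = C_in + (C₀ − C_in) e^(−t/τ). Set C = 0.498 and solve for t:
e^(−t/τ) = (C − C_in)/(C₀ − C_in) = (0.498 − 0.563)/(0.0226 − 0.563) = 0.12028
t = −τ ln(…) = 15.549 × 2.1179 = 32.931 s.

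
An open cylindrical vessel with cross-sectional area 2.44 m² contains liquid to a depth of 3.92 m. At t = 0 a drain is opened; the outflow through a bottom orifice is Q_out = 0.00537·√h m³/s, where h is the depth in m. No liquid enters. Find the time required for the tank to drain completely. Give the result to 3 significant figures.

1800 s

With no inflow, A dh/dt = −0.00537 √h.
This is separable: 2 d(√h)/dt = −0.00537/A, so √h = √h₀ − (0.00537/(2A)) t.
Set h = 0: 2√h₀ = (0.00537/A) t_empty ⇒ t_empty = 2A√h₀/0.00537.
t_empty = 2·2.44·√3.92/0.00537 = 4.8800·1.9799/0.00537 = 1799.2 s.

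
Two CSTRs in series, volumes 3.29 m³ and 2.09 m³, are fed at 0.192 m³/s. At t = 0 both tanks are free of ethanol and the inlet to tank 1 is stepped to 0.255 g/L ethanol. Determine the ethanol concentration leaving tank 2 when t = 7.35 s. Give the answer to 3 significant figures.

0.0258 g/L

Species balance on tank i: dCᵢ/dt = (Cᵢ₋₁ − Cᵢ)/τᵢ with τᵢ = Vᵢ/Q.
τ₁ = 3.29/0.192 = 17.135 s; τ₂ = 2.09/0.192 = 10.885 s.
Tank 1: C₁ = C_in(1 − e^(−t/τ₁)). Tank 2 (τ₁ ≠ τ₂): C₂ = C_in[1 − (τ₁ e^(−t/τ₁) − τ₂ e^(−t/τ₂))/(τ₁ − τ₂)].
At t = 7.35: e^(−t/τ₁) = 0.65120, e^(−t/τ₂) = 0.50905.
C₂ = 0.255·[1 − (17.135·0.65120 − 10.885·0.50905)/(6.2500)] = 0.255·0.10121 = 0.025809 g/L.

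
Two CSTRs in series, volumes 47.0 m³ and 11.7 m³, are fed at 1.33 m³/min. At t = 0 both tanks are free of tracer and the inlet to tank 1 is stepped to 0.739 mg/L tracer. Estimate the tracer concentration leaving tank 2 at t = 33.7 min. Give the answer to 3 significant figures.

0.365 mg/L

Time constants: τᵢ = Vᵢ/Q for each well-mixed tank.
τ₁ = 47.0/1.33 = 35.338 min; τ₂ = 11.7/1.33 = 8.7970 min.
Solving the cascade with C₁(0)=C₂(0)=0 gives C₂(t) = C_in[1 − (τ₁ e^(−t/τ₁) − τ₂ e^(−t/τ₂))/(τ₁ − τ₂)].
At t = 33.7: e^(−t/τ₁) = 0.38534, e^(−t/τ₂) = 0.021691.
C₂ = 0.739·[1 − (35.338·0.38534 − 8.7970·0.021691)/(26.541)] = 0.739·0.49414 = 0.36517 mg/L.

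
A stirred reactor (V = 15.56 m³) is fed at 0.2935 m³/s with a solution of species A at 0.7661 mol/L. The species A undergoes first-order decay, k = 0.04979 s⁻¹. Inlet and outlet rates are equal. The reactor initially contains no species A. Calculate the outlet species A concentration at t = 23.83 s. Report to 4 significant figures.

0.1695 mol/L

V dC/dt = Q(C_in − C) − k V C.
dC/dt = (Q/V) C_in − (Q/V + k) C; effective rate a = Q/V + k = 0.0188625 + 0.04979 = 0.0686525 s⁻¹.
C_ss = Q C_in/(Q + kV) = 0.210488 mol/L; C(t) = C_ss + (C₀ − C_ss) e^(−a t).
C(23.83) = 0.210488 + (-0.210488)·e^(−0.0686525·23.83) = 0.210488 + (-0.210488)·0.194760 = 0.169494 mol/L.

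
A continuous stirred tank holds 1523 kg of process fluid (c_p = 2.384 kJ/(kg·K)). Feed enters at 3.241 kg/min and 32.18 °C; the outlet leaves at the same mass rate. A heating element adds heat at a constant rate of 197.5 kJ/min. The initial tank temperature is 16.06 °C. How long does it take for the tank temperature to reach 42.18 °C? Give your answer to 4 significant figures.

463.0 min

Energy balance: M c_p dT/dt = ṁ c_p (T_in − T) + 197.5.
τ = M/ṁ = 469.917 min; T_ss = T_in + Q̇/(ṁ c_p) = 57.7412 °C.
T(t) = T_ss + (T₀ − T_ss) e^(−t/τ). Set T = 42.18:
e^(−t/τ) = (42.18 − 57.7412)/(16.06 − 57.7412) = 0.373339
t = −469.917 · ln(0.373339) = 462.994 min.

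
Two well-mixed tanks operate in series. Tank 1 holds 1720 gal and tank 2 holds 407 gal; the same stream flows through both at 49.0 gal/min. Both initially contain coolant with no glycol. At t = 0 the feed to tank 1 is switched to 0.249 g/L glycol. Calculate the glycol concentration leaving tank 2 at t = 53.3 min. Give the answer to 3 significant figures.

Species balance on tank i: dCᵢ/dt = (Cᵢ₋₁ − Cᵢ)/τᵢ with τᵢ = Vᵢ/Q.
τ₁ = 1720/49.0 = 35.102 min; τ₂ = 407/49.0 = 8.3061 min.
Solving the cascade with C₁(0)=C₂(0)=0 gives C₂(t) = C_in[1 − (τ₁ e^(−t/τ₁) − τ₂ e^(−t/τ₂))/(τ₁ − τ₂)].
At t = 53.3: e^(−t/τ₁) = 0.21906, e^(−t/τ₂) = 0.0016336.
C₂ = 0.249·[1 − (35.102·0.21906 − 8.3061·0.0016336)/(26.796)] = 0.249·0.71355 = 0.17767 g/L.

0.178 g/L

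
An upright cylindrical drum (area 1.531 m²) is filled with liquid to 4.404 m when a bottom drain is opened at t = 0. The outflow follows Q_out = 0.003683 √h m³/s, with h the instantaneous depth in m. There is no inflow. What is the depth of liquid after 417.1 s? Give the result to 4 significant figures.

2.550 m

Unsteady balance on liquid volume: A dh/dt = −0.003683 √h.
Separate and integrate: 2(√h − √h₀) = −(0.003683/A) t.
√h = √4.404 − 0.003683·417.1/(2·1.531) = 2.09857 − 0.501691 = 1.59688.
h = 1.59688² = 2.55002 m.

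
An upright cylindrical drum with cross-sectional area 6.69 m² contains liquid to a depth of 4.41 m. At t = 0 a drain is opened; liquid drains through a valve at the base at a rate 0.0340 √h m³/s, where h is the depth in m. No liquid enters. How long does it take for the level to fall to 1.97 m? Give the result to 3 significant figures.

Mass balance (ρ constant): A dh/dt = −0.0340 √h.
This is separable: 2 d(√h)/dt = −0.0340/A, so √h = √h₀ − (0.0340/(2A)) t.
t = 2A(√h₀ − √h)/0.0340 = 2·6.69·(√4.41 − √1.97)/0.0340
  = 13.380 × (2.1000 − 1.4036) / 0.0340 = 274.07 s.

274 s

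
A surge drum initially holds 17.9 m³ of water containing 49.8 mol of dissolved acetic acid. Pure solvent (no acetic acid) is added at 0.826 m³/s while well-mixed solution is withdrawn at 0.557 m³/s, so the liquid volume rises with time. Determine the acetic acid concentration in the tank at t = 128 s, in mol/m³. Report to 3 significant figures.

Total volume: dV/dt = Q_in − Q_out = 0.26900 m³/s, so V(t) = 17.9 + 0.26900 t and V(128) = 52.332 m³.
Species balance (pure solvent in): dm/dt = −Q_out · m/V(t).
dm/m = −Q_out dt/(V₀ + 0.26900 t); integrating gives ln(m/m₀) = −(Q_out/(Q_in−Q_out)) ln(V/V₀).
m = m₀ (V₀/V)^(Q_out/(Q_in−Q_out)) = 49.8 × (17.9/52.332)^(2.0706) = 5.4012 mol.
C = m/V = 5.4012/52.332 = 0.10321 mol/m³.

0.103 mol/m³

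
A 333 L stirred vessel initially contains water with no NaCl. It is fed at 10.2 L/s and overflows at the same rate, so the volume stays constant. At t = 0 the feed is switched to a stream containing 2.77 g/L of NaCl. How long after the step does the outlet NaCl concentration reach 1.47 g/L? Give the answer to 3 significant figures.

Species balance: V dC/dt = Q(C_in − C) ⇒ τ = V/Q = 32.647 s.
C(t) = C_in + (C₀ − C_in) e^(−t/τ). Set C = 1.47 and solve for t:
e^(−t/τ) = (C − C_in)/(C₀ − C_in) = (1.47 − 2.77)/(0 − 2.77) = 0.46931
t = −τ ln(…) = 32.647 × 0.75648 = 24.697 s.

24.7 s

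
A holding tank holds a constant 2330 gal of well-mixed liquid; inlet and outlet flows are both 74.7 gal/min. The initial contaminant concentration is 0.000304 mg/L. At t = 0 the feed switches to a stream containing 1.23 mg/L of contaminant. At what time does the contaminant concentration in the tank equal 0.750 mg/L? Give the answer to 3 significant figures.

Unsteady species balance (constant V, well mixed): V dC/dt = Q(C_in − C), so τ = V/Q = 31.191 min.
C(t) = C_in + (C₀ − C_in) e^(−t/τ). Set C = 0.750 and solve for t:
e^(−t/τ) = (C − C_in)/(C₀ − C_in) = (0.750 − 1.23)/(0.000304 − 1.23) = 0.39034
t = −τ ln(…) = 31.191 × 0.94074 = 29.343 min.

29.3 min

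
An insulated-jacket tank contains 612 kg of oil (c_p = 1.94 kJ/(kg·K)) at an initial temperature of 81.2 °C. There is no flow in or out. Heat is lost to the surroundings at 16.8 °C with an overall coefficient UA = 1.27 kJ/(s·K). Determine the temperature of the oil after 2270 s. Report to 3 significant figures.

22.5 °C

Heat balance on the well-mixed liquid: M c_p dT/dt = −UA(T − T_amb).
dT/dt = (T_ss − T)/τ with T_ss = T_amb = 16.800 °C, τ = M c_p/UA = 612·1.94/1.27 = 934.87 s.
Solution: T(t) = T_ss + (T₀ − T_ss) e^(−t/τ).
T(2270) = 16.800 + (64.400)·0.088199 = 22.480 °C.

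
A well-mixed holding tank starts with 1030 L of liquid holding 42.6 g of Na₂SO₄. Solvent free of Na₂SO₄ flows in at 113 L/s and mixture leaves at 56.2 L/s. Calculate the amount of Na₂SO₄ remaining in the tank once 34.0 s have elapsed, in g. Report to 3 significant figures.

Total volume: dV/dt = Q_in − Q_out = 56.800 L/s, so V(t) = 1030 + 56.800 t and V(34.0) = 2961.2 L.
No Na₂SO₄ enters, so dm/dt = −Q_out · (m/V).
dm/m = −Q_out dt/(V₀ + 56.800 t); integrating gives ln(m/m₀) = −(Q_out/(Q_in−Q_out)) ln(V/V₀).
m = m₀ (V₀/V)^(Q_out/(Q_in−Q_out)) = 42.6 × (1030/2961.2)^(0.98944) = 14.984 g.

15.0 g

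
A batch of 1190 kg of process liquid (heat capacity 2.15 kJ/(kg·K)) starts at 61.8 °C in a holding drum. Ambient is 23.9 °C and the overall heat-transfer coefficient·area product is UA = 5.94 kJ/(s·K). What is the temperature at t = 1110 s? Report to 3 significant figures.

26.8 °C

Energy balance: M c_p dT/dt = −UA(T − T_amb).
dT/dt = (T_ss − T)/τ with T_ss = T_amb = 23.900 °C, τ = M c_p/UA = 1190·2.15/5.94 = 430.72 s.
T approaches T_ss exponentially: T(t) = T_ss + (T₀ − T_ss) e^(−t/τ).
T(1110) = 23.900 + (37.900)·0.075997 = 26.780 °C.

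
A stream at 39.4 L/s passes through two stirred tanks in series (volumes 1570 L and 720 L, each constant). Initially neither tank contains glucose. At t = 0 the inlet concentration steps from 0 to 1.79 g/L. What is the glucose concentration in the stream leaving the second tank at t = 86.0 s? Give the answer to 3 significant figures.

Species balance on tank i: dCᵢ/dt = (Cᵢ₋₁ − Cᵢ)/τᵢ with τᵢ = Vᵢ/Q.
τ₁ = 1570/39.4 = 39.848 s; τ₂ = 720/39.4 = 18.274 s.
Solving the cascade with C₁(0)=C₂(0)=0 gives C₂(t) = C_in[1 − (τ₁ e^(−t/τ₁) − τ₂ e^(−t/τ₂))/(τ₁ − τ₂)].
At t = 86.0: e^(−t/τ₁) = 0.11553, e^(−t/τ₂) = 0.0090399.
C₂ = 1.79·[1 − (39.848·0.11553 − 18.274·0.0090399)/(21.574)] = 1.79·0.79426 = 1.4217 g/L.

1.42 g/L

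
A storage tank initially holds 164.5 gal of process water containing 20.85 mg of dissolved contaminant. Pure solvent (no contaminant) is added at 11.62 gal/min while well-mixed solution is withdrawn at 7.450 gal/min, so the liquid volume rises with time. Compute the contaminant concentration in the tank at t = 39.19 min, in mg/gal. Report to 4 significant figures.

Total volume: dV/dt = Q_in − Q_out = 4.17000 gal/min, so V(t) = 164.5 + 4.17000 t and V(39.19) = 327.922 gal.
Species balance (pure solvent in): dm/dt = −Q_out · m/V(t).
Separate: dm/m = −Q_out dt/V(t) ⇒ ln(m/m₀) = −(Q_out/(Q_in−Q_out)) ln(V/V₀).
m = m₀ (V₀/V)^(Q_out/(Q_in−Q_out)) = 20.85 × (164.5/327.922)^(1.78657) = 6.07912 mg.
C = m/V = 6.07912/327.922 = 0.0185383 mg/gal.

0.01854 mg/gal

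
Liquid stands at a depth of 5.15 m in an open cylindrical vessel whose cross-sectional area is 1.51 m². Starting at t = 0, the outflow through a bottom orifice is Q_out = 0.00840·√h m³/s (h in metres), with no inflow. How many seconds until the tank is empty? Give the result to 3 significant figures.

816 s

Mass balance (ρ constant): A dh/dt = −0.00840 √h.
This is separable: 2 d(√h)/dt = −0.00840/A, so √h = √h₀ − (0.00840/(2A)) t.
Tank is empty when √h = 0: t_empty = 2A√h₀/0.00840.
t_empty = 2·1.51·√5.15/0.00840 = 3.0200·2.2694/0.00840 = 815.89 s.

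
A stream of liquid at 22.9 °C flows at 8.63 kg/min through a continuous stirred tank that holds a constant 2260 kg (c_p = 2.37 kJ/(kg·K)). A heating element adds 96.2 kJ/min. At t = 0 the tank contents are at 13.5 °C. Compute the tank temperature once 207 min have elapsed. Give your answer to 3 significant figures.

21.2 °C

Energy balance: M c_p dT/dt = ṁ c_p (T_in − T) + 96.2.
Rearrange: dT/dt = (T_ss − T)/τ with τ = M/ṁ = 261.88 min and T_ss = T_in + Q̇/(ṁ c_p) = 27.603 °C.
T approaches T_ss exponentially: T(t) = T_ss + (T₀ − T_ss) e^(−t/τ).
T(207) = 27.603 + (-14.103)·e^(−207/261.88) = 27.603 + (-14.103)·0.45364 = 21.206 °C.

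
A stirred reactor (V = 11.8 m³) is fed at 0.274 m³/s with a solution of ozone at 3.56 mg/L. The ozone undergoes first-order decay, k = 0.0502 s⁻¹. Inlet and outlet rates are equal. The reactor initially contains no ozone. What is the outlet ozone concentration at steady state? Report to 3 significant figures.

1.13 mg/L

Accumulation = in − out − consumed: V dC/dt = Q C_in − Q C − k V C.
At steady state: 0 = Q C_in − (Q + kV) C_ss, so C_ss = Q C_in/(Q + kV).
C_ss = 0.274·3.56/(0.274 + 0.0502·11.8) = 0.97544/0.86636 = 1.1259 mg/L.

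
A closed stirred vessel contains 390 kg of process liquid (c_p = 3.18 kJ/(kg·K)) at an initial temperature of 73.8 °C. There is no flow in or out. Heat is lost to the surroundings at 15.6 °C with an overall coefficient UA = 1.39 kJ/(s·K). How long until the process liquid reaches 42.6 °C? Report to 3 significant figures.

M c_p dT/dt = −UA(T − T_amb).
τ = M c_p/UA = 892.23 s; T_ss = T_amb = 15.600 °C.
T(t) = T_ss + (T₀ − T_ss)e^(−t/τ); set T = 42.6:
t = −τ ln[(T − T_ss)/(T₀ − T_ss)] = −892.23 · ln(0.46392) = 685.28 s.

685 s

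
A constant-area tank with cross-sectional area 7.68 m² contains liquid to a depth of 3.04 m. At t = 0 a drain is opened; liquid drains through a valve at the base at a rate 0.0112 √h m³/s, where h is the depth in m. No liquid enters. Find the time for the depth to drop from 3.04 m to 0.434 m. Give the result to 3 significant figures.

1490 s

A dh/dt = −Q_out = −0.0112 √h.
Separate and integrate: 2(√h − √h₀) = −(0.0112/A) t.
t = 2A(√h₀ − √h)/0.0112 = 2·7.68·(√3.04 − √0.434)/0.0112
  = 15.360 × (1.7436 − 0.65879) / 0.0112 = 1487.7 s.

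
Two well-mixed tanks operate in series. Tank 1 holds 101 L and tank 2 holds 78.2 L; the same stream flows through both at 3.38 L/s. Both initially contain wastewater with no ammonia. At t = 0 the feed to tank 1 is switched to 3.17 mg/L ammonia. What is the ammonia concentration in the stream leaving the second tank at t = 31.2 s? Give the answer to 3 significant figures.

1.05 mg/L

Each tank obeys Vᵢ dCᵢ/dt = Q(Cᵢ₋₁ − Cᵢ), so τᵢ = Vᵢ/Q.
τ₁ = 101/3.38 = 29.882 s; τ₂ = 78.2/3.38 = 23.136 s.
Tank 1: C₁ = C_in(1 − e^(−t/τ₁)). Tank 2 (τ₁ ≠ τ₂): C₂ = C_in[1 − (τ₁ e^(−t/τ₁) − τ₂ e^(−t/τ₂))/(τ₁ − τ₂)].
At t = 31.2: e^(−t/τ₁) = 0.35200, e^(−t/τ₂) = 0.25962.
C₂ = 3.17·[1 − (29.882·0.35200 − 23.136·0.25962)/(6.7456)] = 3.17·0.33114 = 1.0497 mg/L.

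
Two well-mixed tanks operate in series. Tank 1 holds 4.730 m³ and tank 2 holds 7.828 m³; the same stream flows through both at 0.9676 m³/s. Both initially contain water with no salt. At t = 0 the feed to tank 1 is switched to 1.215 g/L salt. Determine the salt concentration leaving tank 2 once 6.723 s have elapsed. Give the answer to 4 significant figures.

0.3466 g/L

Species balance on tank i: dCᵢ/dt = (Cᵢ₋₁ − Cᵢ)/τᵢ with τᵢ = Vᵢ/Q.
τ₁ = 4.730/0.9676 = 4.88838 s; τ₂ = 7.828/0.9676 = 8.09012 s.
Tank 1: C₁ = C_in(1 − e^(−t/τ₁)). Tank 2 (τ₁ ≠ τ₂): C₂ = C_in[1 − (τ₁ e^(−t/τ₁) − τ₂ e^(−t/τ₂))/(τ₁ − τ₂)].
At t = 6.723: e^(−t/τ₁) = 0.252763, e^(−t/τ₂) = 0.435608.
C₂ = 1.215·[1 − (4.88838·0.252763 − 8.09012·0.435608)/(-3.20174)] = 1.215·0.285228 = 0.346552 g/L.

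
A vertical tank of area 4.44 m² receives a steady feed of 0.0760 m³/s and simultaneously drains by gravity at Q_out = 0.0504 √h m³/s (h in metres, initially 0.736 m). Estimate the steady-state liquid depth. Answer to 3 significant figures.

Mass balance (ρ constant): A dh/dt = Q_in − 0.0504 √h. At steady state dh/dt = 0:
Q_in = 0.0504 √h_ss ⇒ √h_ss = 0.0760/0.0504 = 1.5079.
h_ss = 1.5079² = 2.2739 m. (Since h₀ = 0.736 m < h_ss, the level will rise toward this value.)

2.27 m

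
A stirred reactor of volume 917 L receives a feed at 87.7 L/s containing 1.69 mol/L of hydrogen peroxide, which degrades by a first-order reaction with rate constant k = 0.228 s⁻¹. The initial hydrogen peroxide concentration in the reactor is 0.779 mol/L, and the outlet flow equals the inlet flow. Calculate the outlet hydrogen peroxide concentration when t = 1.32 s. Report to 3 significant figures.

Species balance: V dC/dt = Q C_in − Q C − k V C.
This is linear with rate a = Q/V + k = 0.32364 s⁻¹.
C_ss = Q C_in/(Q + kV) = 0.49941 mol/L; C(t) = C_ss + (C₀ − C_ss) e^(−a t).
C(1.32) = 0.49941 + (0.27959)·e^(−0.32364·1.32) = 0.49941 + (0.27959)·0.65233 = 0.68180 mol/L.

0.682 mol/L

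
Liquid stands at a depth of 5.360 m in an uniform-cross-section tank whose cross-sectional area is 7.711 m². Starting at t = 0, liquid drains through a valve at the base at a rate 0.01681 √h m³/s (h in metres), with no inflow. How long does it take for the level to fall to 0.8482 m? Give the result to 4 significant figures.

1279 s

Mass balance (ρ constant): A dh/dt = −0.01681 √h.
Separate and integrate: 2(√h − √h₀) = −(0.01681/A) t.
t = 2A(√h₀ − √h)/0.01681 = 2·7.711·(√5.360 − √0.8482)/0.01681
  = 15.4220 × (2.31517 − 0.920978) / 0.01681 = 1279.07 s.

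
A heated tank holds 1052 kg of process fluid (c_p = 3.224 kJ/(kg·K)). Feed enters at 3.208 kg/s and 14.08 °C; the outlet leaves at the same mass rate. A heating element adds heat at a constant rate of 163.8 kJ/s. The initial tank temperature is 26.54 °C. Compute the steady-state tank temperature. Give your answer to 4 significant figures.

29.92 °C

Unsteady energy balance on the tank contents: M c_p dT/dt = ṁ c_p (T_in − T) + 163.8.
At steady state dT/dt = 0 ⇒ T_ss = T_in + Q̇/(ṁ c_p) = 14.08 + 163.8/(3.208·3.224) = 29.9174 °C.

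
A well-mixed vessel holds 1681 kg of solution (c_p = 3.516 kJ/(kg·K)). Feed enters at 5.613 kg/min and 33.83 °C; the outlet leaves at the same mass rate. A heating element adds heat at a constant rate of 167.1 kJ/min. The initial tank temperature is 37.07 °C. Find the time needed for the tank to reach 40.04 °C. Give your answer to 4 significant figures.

251.5 min

First-law balance (no shaft work): M c_p dT/dt = ṁ c_p (T_in − T) + 167.1.
τ = M/ṁ = 299.483 min; T_ss = T_in + Q̇/(ṁ c_p) = 42.2971 °C.
T(t) = T_ss + (T₀ − T_ss) e^(−t/τ). Set T = 40.04:
e^(−t/τ) = (40.04 − 42.2971)/(37.07 − 42.2971) = 0.431803
t = −299.483 · ln(0.431803) = 251.502 min.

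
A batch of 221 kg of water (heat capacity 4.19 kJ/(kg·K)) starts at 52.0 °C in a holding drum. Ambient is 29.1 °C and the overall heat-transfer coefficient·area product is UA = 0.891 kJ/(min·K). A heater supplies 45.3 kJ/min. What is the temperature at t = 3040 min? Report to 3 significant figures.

M c_p dT/dt = −UA(T − T_amb) + Q̇.
dT/dt = (T_ss − T)/τ with T_ss = T_amb + Q̇/UA = 29.1 + 45.3/0.891 = 79.942 °C, τ = M c_p/UA = 221·4.19/0.891 = 1039.3 min.
Integrating: T(t) = T_ss + (T₀ − T_ss) e^(−t/τ).
T(3040) = 79.942 + (-27.942)·0.053658 = 78.442 °C.

78.4 °C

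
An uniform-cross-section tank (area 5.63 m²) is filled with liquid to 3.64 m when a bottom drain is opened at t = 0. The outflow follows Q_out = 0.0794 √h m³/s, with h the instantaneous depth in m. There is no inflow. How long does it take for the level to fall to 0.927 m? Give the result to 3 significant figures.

134 s

Mass balance (ρ constant): A dh/dt = −0.0794 √h.
∫ h^(−1/2) dh = −(0.0794/A) ∫ dt, giving 2√h = 2√h₀ − (0.0794/A) t.
t = 2A(√h₀ − √h)/0.0794 = 2·5.63·(√3.64 − √0.927)/0.0794
  = 11.260 × (1.9079 − 0.96281) / 0.0794 = 134.02 s.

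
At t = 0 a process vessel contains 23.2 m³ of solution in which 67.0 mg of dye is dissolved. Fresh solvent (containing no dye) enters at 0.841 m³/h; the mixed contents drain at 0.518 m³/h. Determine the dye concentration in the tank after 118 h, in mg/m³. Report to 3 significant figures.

Let m(t) be the amount of dye. Volume: V(t) = V₀ + (Q_in − Q_out) t = 23.2 + 0.32300 t; V(118) = 61.314 m³.
No dye enters, so dm/dt = −Q_out · (m/V).
dm/m = −Q_out dt/(V₀ + 0.32300 t); integrating gives ln(m/m₀) = −(Q_out/(Q_in−Q_out)) ln(V/V₀).
m = m₀ (V₀/V)^(Q_out/(Q_in−Q_out)) = 67.0 × (23.2/61.314)^(1.6037) = 14.099 mg.
C = m/V = 14.099/61.314 = 0.22995 mg/m³.

0.230 mg/m³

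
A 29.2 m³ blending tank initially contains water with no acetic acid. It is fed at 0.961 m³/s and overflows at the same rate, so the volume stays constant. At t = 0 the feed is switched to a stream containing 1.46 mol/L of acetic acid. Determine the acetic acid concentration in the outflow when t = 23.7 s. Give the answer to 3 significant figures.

Species balance on the tank: V dC/dt = Q(C_in − C).
Time constant τ = V/Q = 29.2/0.961 = 30.385 s.
Integrating: C(t) = C_in + (C₀ − C_in) e^(−t/τ).
C(23.7) = 1.46 + (0 − 1.46)·e^(−23.7/30.385) = 1.46 + (-1.4600)·0.45841 = 0.79072 mol/L.

0.791 mol/L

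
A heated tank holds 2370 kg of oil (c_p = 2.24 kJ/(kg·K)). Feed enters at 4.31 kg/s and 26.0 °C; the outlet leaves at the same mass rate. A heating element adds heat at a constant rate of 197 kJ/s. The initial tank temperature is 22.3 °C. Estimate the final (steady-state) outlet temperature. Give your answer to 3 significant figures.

Unsteady energy balance on the tank contents: M c_p dT/dt = ṁ c_p (T_in − T) + 197.
At steady state dT/dt = 0 ⇒ T_ss = T_in + Q̇/(ṁ c_p) = 26.0 + 197/(4.31·2.24) = 46.405 °C.

46.4 °C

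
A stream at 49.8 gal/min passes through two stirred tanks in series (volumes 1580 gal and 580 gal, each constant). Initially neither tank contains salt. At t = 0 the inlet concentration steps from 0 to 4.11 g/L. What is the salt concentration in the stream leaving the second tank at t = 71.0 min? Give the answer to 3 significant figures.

3.42 g/L

Time constants: τᵢ = Vᵢ/Q for each well-mixed tank.
τ₁ = 1580/49.8 = 31.727 min; τ₂ = 580/49.8 = 11.647 min.
Tank 1: C₁ = C_in(1 − e^(−t/τ₁)). Tank 2 (τ₁ ≠ τ₂): C₂ = C_in[1 − (τ₁ e^(−t/τ₁) − τ₂ e^(−t/τ₂))/(τ₁ − τ₂)].
At t = 71.0: e^(−t/τ₁) = 0.10669, e^(−t/τ₂) = 0.0022514.
C₂ = 4.11·[1 − (31.727·0.10669 − 11.647·0.0022514)/(20.080)] = 4.11·0.83274 = 3.4226 g/L.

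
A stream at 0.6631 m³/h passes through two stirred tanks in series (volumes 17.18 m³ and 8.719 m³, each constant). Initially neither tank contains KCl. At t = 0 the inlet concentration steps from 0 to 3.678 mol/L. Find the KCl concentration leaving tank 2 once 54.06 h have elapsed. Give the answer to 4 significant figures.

Each tank obeys Vᵢ dCᵢ/dt = Q(Cᵢ₋₁ − Cᵢ), so τᵢ = Vᵢ/Q.
τ₁ = 17.18/0.6631 = 25.9086 h; τ₂ = 8.719/0.6631 = 13.1488 h.
Tank 1: C₁ = C_in(1 − e^(−t/τ₁)). Tank 2 (τ₁ ≠ τ₂): C₂ = C_in[1 − (τ₁ e^(−t/τ₁) − τ₂ e^(−t/τ₂))/(τ₁ − τ₂)].
At t = 54.06: e^(−t/τ₁) = 0.124113, e^(−t/τ₂) = 0.0163850.
C₂ = 3.678·[1 − (25.9086·0.124113 − 13.1488·0.0163850)/(12.7598)] = 3.678·0.764875 = 2.81321 mol/L.

2.813 mol/L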